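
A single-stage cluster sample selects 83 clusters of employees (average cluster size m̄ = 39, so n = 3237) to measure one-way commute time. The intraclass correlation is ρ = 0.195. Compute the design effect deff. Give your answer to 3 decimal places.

deff = 1 + (39 − 1)·0.195 = 1 + 7.41 = 8.41.

8.410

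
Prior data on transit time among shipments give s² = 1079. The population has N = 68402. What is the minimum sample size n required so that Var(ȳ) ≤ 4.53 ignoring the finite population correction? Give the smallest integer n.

239

Without fpc, n₀ = s²/D = 1079/4.53 = 238.1898.
Rounding up, n = 239.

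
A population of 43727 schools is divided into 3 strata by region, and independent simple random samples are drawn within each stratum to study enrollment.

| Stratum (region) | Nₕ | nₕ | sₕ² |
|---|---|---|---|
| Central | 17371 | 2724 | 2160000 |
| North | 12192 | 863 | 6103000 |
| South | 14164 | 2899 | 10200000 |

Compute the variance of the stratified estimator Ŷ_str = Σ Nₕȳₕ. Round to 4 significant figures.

Var(Ŷ_str) = Σₕ Nₕ²(1 − fₕ)sₕ²/nₕ.
Central: 17371²·(1 − 2724/17371)·2160000/2724 = 2.0175307 × 10^11.
North: 12192²·(1 − 863/12192)·6103000/863 = 9.7678528 × 10^11.
South: 14164²·(1 − 2899/14164)·10200000/2899 = 5.6139569 × 10^11.
Sum = 1.739934 × 10^12.

1.740 × 10^12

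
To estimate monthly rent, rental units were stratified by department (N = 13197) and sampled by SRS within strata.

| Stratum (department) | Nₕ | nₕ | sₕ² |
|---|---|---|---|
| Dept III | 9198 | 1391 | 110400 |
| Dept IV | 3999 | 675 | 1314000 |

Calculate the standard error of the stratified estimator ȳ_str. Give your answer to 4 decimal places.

Var(ȳ_str) = Σₕ Wₕ²(1 − fₕ)sₕ²/nₕ with Wₕ = Nₕ/N, N = 13197.
Dept III: Wₕ = 0.69697659; term = 0.69697659²·(1 − 0.15122853)·110400/1391 = 32.724204.
Dept IV: Wₕ = 0.30302341; term = 0.30302341²·(1 − 0.16879220)·1314000/675 = 148.57768.
Sum = 181.30188.
SE = √(181.30188) = 13.4648.

13.4648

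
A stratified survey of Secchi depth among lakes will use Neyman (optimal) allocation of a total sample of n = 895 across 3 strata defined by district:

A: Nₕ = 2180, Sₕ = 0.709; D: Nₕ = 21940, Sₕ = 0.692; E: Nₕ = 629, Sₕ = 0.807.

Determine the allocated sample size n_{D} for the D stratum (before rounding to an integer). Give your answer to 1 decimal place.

788.4

Neyman allocation: nₕ = n·NₕSₕ / Σⱼ NⱼSⱼ.
Σ NⱼSⱼ = 2180·0.709 + 21940·0.692 + 629·0.807 = 17235.703.
n_{D} = 895·21940·0.692 / 17235.703 = 788.4.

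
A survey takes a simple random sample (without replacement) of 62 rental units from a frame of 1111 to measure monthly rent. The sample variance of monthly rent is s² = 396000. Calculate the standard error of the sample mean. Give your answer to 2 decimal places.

Under SRS without replacement, Var(ȳ) = (1 − f)·s²/n with f = n/N = 62/1111 = 0.05580558.
Var(ȳ) = (1 − 0.05580558)·396000/62 = 0.94419442·6387.0968 = 6030.6611.
SE(ȳ) = √(6030.6611) = 77.66.

77.66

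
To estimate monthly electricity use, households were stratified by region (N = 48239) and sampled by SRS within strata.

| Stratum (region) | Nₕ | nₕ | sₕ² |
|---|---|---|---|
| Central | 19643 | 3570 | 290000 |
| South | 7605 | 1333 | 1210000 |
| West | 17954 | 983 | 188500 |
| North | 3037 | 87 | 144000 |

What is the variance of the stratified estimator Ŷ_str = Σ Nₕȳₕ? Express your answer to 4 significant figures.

1.422 × 10^11

Var(Ŷ_str) = Σₕ Nₕ²(1 − fₕ)sₕ²/nₕ.
Central: 19643²·(1 − 3570/19643)·290000/3570 = 2.564688 × 10^10.
South: 7605²·(1 − 1333/7605)·1210000/1333 = 4.3297268 × 10^10.
West: 17954²·(1 − 983/17954)·188500/983 = 5.8428736 × 10^10.
North: 3037²·(1 − 87/3037)·144000/87 = 1.4828938 × 10^10.
Sum = 1.4220182 × 10^11.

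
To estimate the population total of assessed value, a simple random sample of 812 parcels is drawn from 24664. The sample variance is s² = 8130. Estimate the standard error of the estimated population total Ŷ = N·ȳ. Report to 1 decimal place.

Var(Ŷ) = N²·Var(ȳ) = N²·(1 − n/N)·s²/n.
f = 812/24664 = 0.03292248; Var(ȳ) = 0.96707752·8130/812 = 9.682685.
Var(Ŷ) = 24664² · 9.682685 = 5.8901022 × 10^9.
SE(Ŷ) = √(5.8901022 × 10^9) = 76747.0.

76747.0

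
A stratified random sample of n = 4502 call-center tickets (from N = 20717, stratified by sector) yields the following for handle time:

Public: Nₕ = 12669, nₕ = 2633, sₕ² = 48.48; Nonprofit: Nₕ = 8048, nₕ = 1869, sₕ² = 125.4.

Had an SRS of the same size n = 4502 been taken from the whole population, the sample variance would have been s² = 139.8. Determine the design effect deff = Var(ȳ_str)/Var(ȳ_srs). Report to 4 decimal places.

Var(ȳ_str) = Σ Wₕ²(1−fₕ)sₕ²/nₕ with Wₕ = Nₕ/20717:
  Public: (12669/20717)²·(1−2633/12669)·48.48/2633 = 0.0054545761
  Nonprofit: (8048/20717)²·(1−1869/8048)·125.4/1869 = 0.0077739307
  → Var(ȳ_str) = 0.013228507.
Var(ȳ_srs) = (1 − 4502/20717)·139.8/4502 = 0.024304784.
deff = 0.013228507 / 0.024304784 = 0.5443.

0.5443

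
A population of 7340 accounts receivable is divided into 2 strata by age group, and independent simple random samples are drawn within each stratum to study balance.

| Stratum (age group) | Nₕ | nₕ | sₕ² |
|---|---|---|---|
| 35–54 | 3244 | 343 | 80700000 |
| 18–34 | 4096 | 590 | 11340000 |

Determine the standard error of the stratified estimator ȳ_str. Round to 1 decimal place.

Var(ȳ_str) = Σₕ Wₕ²(1 − fₕ)sₕ²/nₕ with Wₕ = Nₕ/N, N = 7340.
35–54: Wₕ = 0.44196185; term = 0.44196185²·(1 − 0.10573366)·80700000/343 = 41097.544.
18–34: Wₕ = 0.55803815; term = 0.55803815²·(1 − 0.14404297)·11340000/590 = 5123.1938.
Sum = 46220.738.
SE = √(46220.738) = 215.0.

215.0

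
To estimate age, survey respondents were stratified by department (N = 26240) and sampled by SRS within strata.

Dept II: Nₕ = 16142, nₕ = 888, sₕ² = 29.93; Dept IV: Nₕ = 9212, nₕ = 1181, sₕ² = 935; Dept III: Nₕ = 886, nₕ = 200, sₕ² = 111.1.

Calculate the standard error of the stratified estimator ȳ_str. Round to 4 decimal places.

Var(ȳ_str) = Σₕ Wₕ²(1 − fₕ)sₕ²/nₕ with Wₕ = Nₕ/N, N = 26240.
Dept II: Wₕ = 0.61516768; term = 0.61516768²·(1 − 0.05501177)·29.93/888 = 0.012053334.
Dept IV: Wₕ = 0.35106707; term = 0.35106707²·(1 − 0.12820234)·935/1181 = 0.085066312.
Dept III: Wₕ = 0.03376524; term = 0.03376524²·(1 − 0.22573363)·111.1/200 = 4.903591 × 10^-4.
Sum = 0.097610005.
SE = √(0.097610005) = 0.3124.

0.3124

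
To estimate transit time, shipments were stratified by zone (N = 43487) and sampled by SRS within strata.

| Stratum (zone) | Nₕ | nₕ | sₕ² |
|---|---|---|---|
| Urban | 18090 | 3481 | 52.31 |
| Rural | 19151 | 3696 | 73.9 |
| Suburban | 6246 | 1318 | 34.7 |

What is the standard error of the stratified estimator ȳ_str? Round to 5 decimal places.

0.07522

Var(ȳ_str) = Σₕ Wₕ²(1 − fₕ)sₕ²/nₕ with Wₕ = Nₕ/N, N = 43487.
Urban: Wₕ = 0.41598639; term = 0.41598639²·(1 − 0.19242676)·52.31/3481 = 0.0021000075.
Rural: Wₕ = 0.44038448; term = 0.44038448²·(1 − 0.19299253)·73.9/3696 = 0.0031293493.
Suburban: Wₕ = 0.14362913; term = 0.14362913²·(1 − 0.21101505)·34.7/1318 = 4.2851679 × 10^-4.
Sum = 0.0056578736.
SE = √(0.0056578736) = 0.07522.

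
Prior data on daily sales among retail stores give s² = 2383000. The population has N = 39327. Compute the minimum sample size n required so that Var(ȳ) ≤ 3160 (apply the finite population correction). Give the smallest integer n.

Without fpc, n₀ = s²/D = 2383000/3160 = 754.1139.
With fpc, (1 − n/N)·s²/n ≤ D requires n ≥ n₀/(1 + n₀/N) = 754.1139/(1 + 754.1139/39327) = 739.9255.
Rounding up, n = 740.

740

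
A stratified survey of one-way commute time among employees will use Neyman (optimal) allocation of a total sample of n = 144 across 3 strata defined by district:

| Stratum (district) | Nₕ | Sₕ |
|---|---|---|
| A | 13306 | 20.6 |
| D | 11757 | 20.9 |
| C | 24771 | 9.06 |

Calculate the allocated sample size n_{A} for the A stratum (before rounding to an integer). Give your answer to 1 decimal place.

Neyman allocation: nₕ = n·NₕSₕ / Σⱼ NⱼSⱼ.
Σ NⱼSⱼ = 13306·20.6 + 11757·20.9 + 24771·9.06 = 744250.16.
n_{A} = 144·13306·20.6 / 744250.16 = 53.0.

53.0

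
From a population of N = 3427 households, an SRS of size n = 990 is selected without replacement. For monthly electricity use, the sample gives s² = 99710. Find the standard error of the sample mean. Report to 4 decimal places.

8.4630

Under SRS without replacement, Var(ȳ) = (1 − f)·s²/n with f = n/N = 990/3427 = 0.28888240.
Var(ȳ) = (1 − 0.28888240)·99710/990 = 0.71111760·100.71717 = 71.621753.
SE(ȳ) = √(71.621753) = 8.4630.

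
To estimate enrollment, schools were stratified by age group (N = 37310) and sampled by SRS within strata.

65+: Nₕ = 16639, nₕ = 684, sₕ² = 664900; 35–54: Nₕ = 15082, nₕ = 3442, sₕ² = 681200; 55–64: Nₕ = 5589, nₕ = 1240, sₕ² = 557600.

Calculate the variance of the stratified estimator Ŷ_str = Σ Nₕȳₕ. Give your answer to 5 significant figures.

3.0374 × 10^11

Var(Ŷ_str) = Σₕ Nₕ²(1 − fₕ)sₕ²/nₕ.
65+: 16639²·(1 − 684/16639)·664900/684 = 2.5806212 × 10^11.
35–54: 15082²·(1 − 3442/15082)·681200/3442 = 3.474367 × 10^10.
55–64: 5589²·(1 − 1240/5589)·557600/1240 = 1.0930112 × 10^10.
Sum = 3.037359 × 10^11.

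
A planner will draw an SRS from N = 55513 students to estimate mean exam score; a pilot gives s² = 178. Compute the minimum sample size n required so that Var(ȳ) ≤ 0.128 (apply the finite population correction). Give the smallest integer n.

Without fpc, n₀ = s²/D = 178/0.128 = 1390.6250.
With fpc, (1 − n/N)·s²/n ≤ D requires n ≥ n₀/(1 + n₀/N) = 1390.6250/(1 + 1390.6250/55513) = 1356.6406.
Rounding up, n = 1357.

1357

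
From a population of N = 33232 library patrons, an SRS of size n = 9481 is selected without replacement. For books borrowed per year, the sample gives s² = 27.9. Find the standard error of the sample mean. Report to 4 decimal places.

0.0459

Under SRS without replacement, Var(ȳ) = (1 − f)·s²/n with f = n/N = 9481/33232 = 0.28529730.
Var(ȳ) = (1 − 0.28529730)·27.9/9481 = 0.71470270·0.0029427276 = 0.0021031753.
SE(ȳ) = √(0.0021031753) = 0.0459.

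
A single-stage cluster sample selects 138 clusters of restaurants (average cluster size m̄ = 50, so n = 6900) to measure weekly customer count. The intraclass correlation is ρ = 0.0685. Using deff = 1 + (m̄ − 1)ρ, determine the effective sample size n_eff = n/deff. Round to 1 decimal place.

deff = 1 + (50 − 1)·0.0685 = 1 + 3.3565 = 4.3565.
n_eff = 6900 / 4.3565 = 1583.8.

1583.8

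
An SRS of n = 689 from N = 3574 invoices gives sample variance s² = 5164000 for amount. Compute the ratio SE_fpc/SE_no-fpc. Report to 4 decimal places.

0.8985

f = n/N = 689/3574 = 0.19278120.
SE_no-fpc = √(s²/n) = 86.573207; SE_fpc = √((1−f)s²/n) = 77.782006.
Ratio = √(1−f) = 0.89845356.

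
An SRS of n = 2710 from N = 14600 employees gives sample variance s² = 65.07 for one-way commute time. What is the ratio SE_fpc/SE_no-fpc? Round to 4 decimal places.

0.9024

f = n/N = 2710/14600 = 0.18561644.
SE_no-fpc = √(s²/n) = 0.15495506; SE_fpc = √((1−f)s²/n) = 0.13983641.
Ratio = √(1−f) = 0.90243203.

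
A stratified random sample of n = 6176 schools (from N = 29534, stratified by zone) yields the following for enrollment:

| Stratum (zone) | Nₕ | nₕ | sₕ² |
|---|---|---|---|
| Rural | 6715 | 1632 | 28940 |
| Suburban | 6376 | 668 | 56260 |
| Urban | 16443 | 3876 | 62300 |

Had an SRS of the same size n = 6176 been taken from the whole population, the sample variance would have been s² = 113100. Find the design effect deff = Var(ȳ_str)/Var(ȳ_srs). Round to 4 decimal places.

0.5534

Var(ȳ_str) = Σ Wₕ²(1−fₕ)sₕ²/nₕ with Wₕ = Nₕ/29534:
  Rural: (6715/29534)²·(1−1632/6715)·28940/1632 = 0.69390491
  Suburban: (6376/29534)²·(1−668/6376)·56260/668 = 3.5140748
  Urban: (16443/29534)²·(1−3876/16443)·62300/3876 = 3.8077849
  → Var(ȳ_str) = 8.0157646.
Var(ȳ_srs) = (1 − 6176/29534)·113100/6176 = 14.483339.
deff = 8.0157646 / 14.483339 = 0.5534.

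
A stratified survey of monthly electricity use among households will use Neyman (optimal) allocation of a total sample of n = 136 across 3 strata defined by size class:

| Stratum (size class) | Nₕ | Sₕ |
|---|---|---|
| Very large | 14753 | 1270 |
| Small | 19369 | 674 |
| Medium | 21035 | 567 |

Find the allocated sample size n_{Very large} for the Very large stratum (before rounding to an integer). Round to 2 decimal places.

Neyman allocation: nₕ = n·NₕSₕ / Σⱼ NⱼSⱼ.
Σ NⱼSⱼ = 14753·1270 + 19369·674 + 21035·567 = 4.3717861 × 10^7.
n_{Very large} = 136·14753·1270 / (4.3717861 × 10^7) = 58.29.

58.29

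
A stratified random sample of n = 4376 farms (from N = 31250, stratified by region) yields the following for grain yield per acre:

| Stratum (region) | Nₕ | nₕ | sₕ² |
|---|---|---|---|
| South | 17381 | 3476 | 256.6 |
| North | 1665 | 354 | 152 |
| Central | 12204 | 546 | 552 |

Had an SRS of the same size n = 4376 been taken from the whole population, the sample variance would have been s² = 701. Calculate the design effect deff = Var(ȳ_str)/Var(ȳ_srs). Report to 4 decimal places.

Var(ȳ_str) = Σ Wₕ²(1−fₕ)sₕ²/nₕ with Wₕ = Nₕ/31250:
  South: (17381/31250)²·(1−3476/17381)·256.6/3476 = 0.018269329
  North: (1665/31250)²·(1−354/1665)·152/354 = 9.5974799 × 10^-4
  Central: (12204/31250)²·(1−546/12204)·552/546 = 0.14728979
  → Var(ȳ_str) = 0.16651887.
Var(ȳ_srs) = (1 − 4376/31250)·701/4376 = 0.13775996.
deff = 0.16651887 / 0.13775996 = 1.2088.

1.2088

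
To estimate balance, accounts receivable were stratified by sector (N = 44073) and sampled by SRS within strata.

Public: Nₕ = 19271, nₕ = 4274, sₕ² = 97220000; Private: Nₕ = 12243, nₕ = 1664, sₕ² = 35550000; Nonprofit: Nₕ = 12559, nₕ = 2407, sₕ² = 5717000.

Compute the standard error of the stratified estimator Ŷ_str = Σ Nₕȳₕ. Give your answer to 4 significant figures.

3.105 × 10^6

Var(Ŷ_str) = Σₕ Nₕ²(1 − fₕ)sₕ²/nₕ.
Public: 19271²·(1 − 4274/19271)·97220000/4274 = 6.5740006 × 10^12.
Private: 12243²·(1 − 1664/12243)·35550000/1664 = 2.7670611 × 10^12.
Nonprofit: 12559²·(1 − 2407/12559)·5717000/2407 = 3.0282991 × 10^11.
Sum = 9.6438916 × 10^12.
SE = √(9.6438916 × 10^12) = 3.105 × 10^6.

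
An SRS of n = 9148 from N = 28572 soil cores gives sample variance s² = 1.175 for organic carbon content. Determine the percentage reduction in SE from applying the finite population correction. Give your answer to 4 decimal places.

f = n/N = 9148/28572 = 0.32017360.
SE_no-fpc = √(s²/n) = 0.011333286; SE_fpc = √((1−f)s²/n) = 0.0093444742.
Ratio = √(1−f) = 0.82451586. Reduction = 100·(1 − 0.82451586) = 17.5484%.

17.5484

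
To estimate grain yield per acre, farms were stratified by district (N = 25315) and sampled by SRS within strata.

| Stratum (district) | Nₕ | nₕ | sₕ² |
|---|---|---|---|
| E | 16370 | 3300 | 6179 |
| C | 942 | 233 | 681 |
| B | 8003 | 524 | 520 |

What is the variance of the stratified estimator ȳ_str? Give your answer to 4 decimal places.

Var(ȳ_str) = Σₕ Wₕ²(1 − fₕ)sₕ²/nₕ with Wₕ = Nₕ/N, N = 25315.
E: Wₕ = 0.64665218; term = 0.64665218²·(1 − 0.20158827)·6179/3300 = 0.62513334.
C: Wₕ = 0.03721114; term = 0.03721114²·(1 − 0.24734607)·681/233 = 0.003046018.
B: Wₕ = 0.31613668; term = 0.31613668²·(1 − 0.06547545)·520/524 = 0.092685659.
Sum = 0.72086502.

0.7209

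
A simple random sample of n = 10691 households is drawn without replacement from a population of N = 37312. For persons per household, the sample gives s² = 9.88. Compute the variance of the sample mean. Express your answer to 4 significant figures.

6.593 × 10^-4

Under SRS without replacement, Var(ȳ) = (1 − f)·s²/n with f = n/N = 10691/37312 = 0.28652980.
Var(ȳ) = (1 − 0.28652980)·9.88/10691 = 0.71347020·9.241418 × 10^-4 = 6.5934763 × 10^-4.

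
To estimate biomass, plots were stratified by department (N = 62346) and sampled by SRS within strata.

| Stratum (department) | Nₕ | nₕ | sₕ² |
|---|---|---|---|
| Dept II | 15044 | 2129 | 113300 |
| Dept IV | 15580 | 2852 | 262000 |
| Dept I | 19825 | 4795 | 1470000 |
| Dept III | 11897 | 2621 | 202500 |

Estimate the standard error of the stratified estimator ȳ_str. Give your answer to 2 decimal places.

5.75

Var(ȳ_str) = Σₕ Wₕ²(1 − fₕ)sₕ²/nₕ with Wₕ = Nₕ/N, N = 62346.
Dept II: Wₕ = 0.24129856; term = 0.24129856²·(1 − 0.14151821)·113300/2129 = 2.6600806.
Dept IV: Wₕ = 0.24989574; term = 0.24989574²·(1 − 0.18305520)·262000/2852 = 4.6866465.
Dept I: Wₕ = 0.31798351; term = 0.31798351²·(1 − 0.24186633)·1470000/4795 = 23.500858.
Dept III: Wₕ = 0.19082219; term = 0.19082219²·(1 − 0.22030764)·202500/2621 = 2.193507.
Sum = 33.041092.
SE = √(33.041092) = 5.75.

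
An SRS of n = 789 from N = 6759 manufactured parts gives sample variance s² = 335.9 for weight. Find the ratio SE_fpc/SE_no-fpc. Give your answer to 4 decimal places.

f = n/N = 789/6759 = 0.11673324.
SE_no-fpc = √(s²/n) = 0.65247894; SE_fpc = √((1−f)s²/n) = 0.61321454.
Ratio = √(1−f) = 0.93982273.

0.9398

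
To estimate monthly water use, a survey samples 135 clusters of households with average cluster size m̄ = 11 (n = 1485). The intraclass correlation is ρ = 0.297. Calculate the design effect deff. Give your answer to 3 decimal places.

deff = 1 + (11 − 1)·0.297 = 1 + 2.97 = 3.97.

3.970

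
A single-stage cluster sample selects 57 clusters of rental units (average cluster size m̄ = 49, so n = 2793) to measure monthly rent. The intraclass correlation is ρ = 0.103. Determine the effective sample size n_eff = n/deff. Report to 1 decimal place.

deff = 1 + (49 − 1)·0.103 = 1 + 4.944 = 5.944.
n_eff = 2793 / 5.944 = 469.9.

469.9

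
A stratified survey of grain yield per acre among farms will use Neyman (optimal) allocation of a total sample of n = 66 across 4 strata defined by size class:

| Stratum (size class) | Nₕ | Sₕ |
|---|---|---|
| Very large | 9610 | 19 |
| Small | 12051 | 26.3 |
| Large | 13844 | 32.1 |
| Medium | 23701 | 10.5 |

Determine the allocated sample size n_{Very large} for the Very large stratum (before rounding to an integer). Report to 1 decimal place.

Neyman allocation: nₕ = n·NₕSₕ / Σⱼ NⱼSⱼ.
Σ NⱼSⱼ = 9610·19 + 12051·26.3 + 13844·32.1 + 23701·10.5 = 1.1927842 × 10^6.
n_{Very large} = 66·9610·19 / (1.1927842 × 10^6) = 10.1.

10.1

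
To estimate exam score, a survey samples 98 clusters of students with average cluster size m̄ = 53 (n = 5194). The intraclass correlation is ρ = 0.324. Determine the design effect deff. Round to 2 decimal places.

deff = 1 + (53 − 1)·0.324 = 1 + 16.848 = 17.848.

17.85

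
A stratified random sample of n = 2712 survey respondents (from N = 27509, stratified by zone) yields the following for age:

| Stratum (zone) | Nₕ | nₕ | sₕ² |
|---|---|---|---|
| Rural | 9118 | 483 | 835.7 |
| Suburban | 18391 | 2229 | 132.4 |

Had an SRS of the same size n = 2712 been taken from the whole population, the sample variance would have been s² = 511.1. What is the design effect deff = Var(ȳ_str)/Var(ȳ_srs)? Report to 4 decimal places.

1.1970

Var(ȳ_str) = Σ Wₕ²(1−fₕ)sₕ²/nₕ with Wₕ = Nₕ/27509:
  Rural: (9118/27509)²·(1−483/9118)·835.7/483 = 0.18001786
  Suburban: (18391/27509)²·(1−2229/18391)·132.4/2229 = 0.023330753
  → Var(ȳ_str) = 0.20334861.
Var(ȳ_srs) = (1 − 2712/27509)·511.1/2712 = 0.16987933.
deff = 0.20334861 / 0.16987933 = 1.1970.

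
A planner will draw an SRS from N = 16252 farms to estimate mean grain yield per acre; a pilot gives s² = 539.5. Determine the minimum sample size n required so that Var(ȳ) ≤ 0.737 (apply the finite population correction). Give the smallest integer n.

701

Without fpc, n₀ = s²/D = 539.5/0.737 = 732.0217.
With fpc, (1 − n/N)·s²/n ≤ D requires n ≥ n₀/(1 + n₀/N) = 732.0217/(1 + 732.0217/16252) = 700.4711.
Rounding up, n = 701.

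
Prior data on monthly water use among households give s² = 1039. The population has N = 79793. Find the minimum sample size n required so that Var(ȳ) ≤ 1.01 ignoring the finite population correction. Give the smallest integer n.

Without fpc, n₀ = s²/D = 1039/1.01 = 1028.7129.
Rounding up, n = 1029.

1029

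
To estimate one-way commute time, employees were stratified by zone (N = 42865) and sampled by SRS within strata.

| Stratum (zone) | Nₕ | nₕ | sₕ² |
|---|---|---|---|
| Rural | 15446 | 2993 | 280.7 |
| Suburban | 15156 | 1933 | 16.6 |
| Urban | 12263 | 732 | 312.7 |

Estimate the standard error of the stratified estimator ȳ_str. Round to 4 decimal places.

Var(ȳ_str) = Σₕ Wₕ²(1 − fₕ)sₕ²/nₕ with Wₕ = Nₕ/N, N = 42865.
Rural: Wₕ = 0.36034060; term = 0.36034060²·(1 − 0.19377185)·280.7/2993 = 0.0098179329.
Suburban: Wₕ = 0.35357518; term = 0.35357518²·(1 − 0.12754025)·16.6/1933 = 9.366669 × 10^-4.
Urban: Wₕ = 0.28608422; term = 0.28608422²·(1 − 0.05969176)·312.7/732 = 0.032875688.
Sum = 0.043630288.
SE = √(0.043630288) = 0.2089.

0.2089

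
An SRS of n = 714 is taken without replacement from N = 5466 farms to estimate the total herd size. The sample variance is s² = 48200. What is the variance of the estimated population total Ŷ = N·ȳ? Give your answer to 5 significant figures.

Var(Ŷ) = N²·Var(ȳ) = N²·(1 − n/N)·s²/n.
f = 714/5466 = 0.13062569; Var(ȳ) = 0.86937431·48200/714 = 58.688854.
Var(Ŷ) = 5466² · 58.688854 = 1.753456 × 10^9.

1.7535 × 10^9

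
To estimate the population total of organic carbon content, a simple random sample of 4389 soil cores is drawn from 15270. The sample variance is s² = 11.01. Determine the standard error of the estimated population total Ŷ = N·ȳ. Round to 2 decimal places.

Var(Ŷ) = N²·Var(ȳ) = N²·(1 − n/N)·s²/n.
f = 4389/15270 = 0.28742633; Var(ȳ) = 0.71257367·11.01/4389 = 0.0017875225.
Var(Ŷ) = 15270² · 0.0017875225 = 416801.81.
SE(Ŷ) = √(416801.81) = 645.60.

645.60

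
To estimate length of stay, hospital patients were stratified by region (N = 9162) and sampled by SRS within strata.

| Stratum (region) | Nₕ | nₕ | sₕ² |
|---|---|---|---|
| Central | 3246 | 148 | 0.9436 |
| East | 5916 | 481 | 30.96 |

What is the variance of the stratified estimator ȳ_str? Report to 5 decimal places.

Var(ȳ_str) = Σₕ Wₕ²(1 − fₕ)sₕ²/nₕ with Wₕ = Nₕ/N, N = 9162.
Central: Wₕ = 0.35428946; term = 0.35428946²·(1 − 0.04559458)·0.9436/148 = 7.6379282 × 10^-4.
East: Wₕ = 0.64571054; term = 0.64571054²·(1 − 0.08130494)·30.96/481 = 0.024654887.
Sum = 0.02541868.

0.02542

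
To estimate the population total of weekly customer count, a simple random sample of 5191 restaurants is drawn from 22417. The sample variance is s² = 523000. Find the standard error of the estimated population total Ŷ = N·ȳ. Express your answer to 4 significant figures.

Var(Ŷ) = N²·Var(ȳ) = N²·(1 − n/N)·s²/n.
f = 5191/22417 = 0.23156533; Var(ȳ) = 0.76843467·523000/5191 = 77.420792.
Var(Ŷ) = 22417² · 77.420792 = 3.8905643 × 10^10.
SE(Ŷ) = √(3.8905643 × 10^10) = 197200.

197200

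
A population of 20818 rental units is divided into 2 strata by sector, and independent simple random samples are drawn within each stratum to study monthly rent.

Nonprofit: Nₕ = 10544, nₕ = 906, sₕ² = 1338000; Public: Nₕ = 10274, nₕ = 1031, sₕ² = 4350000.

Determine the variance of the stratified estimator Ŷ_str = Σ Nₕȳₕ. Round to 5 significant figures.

Var(Ŷ_str) = Σₕ Nₕ²(1 − fₕ)sₕ²/nₕ.
Nonprofit: 10544²·(1 − 906/10544)·1338000/906 = 1.5007911 × 10^11.
Public: 10274²·(1 − 1031/10274)·4350000/1031 = 4.0066657 × 10^11.
Sum = 5.5074568 × 10^11.

5.5075 × 10^11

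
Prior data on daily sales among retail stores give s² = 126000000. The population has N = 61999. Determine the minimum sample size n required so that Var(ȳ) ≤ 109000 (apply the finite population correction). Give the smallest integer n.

1135

Without fpc, n₀ = s²/D = 126000000/109000 = 1155.9633.
With fpc, (1 − n/N)·s²/n ≤ D requires n ≥ n₀/(1 + n₀/N) = 1155.9633/(1 + 1155.9633/61999) = 1134.8050.
Rounding up, n = 1135.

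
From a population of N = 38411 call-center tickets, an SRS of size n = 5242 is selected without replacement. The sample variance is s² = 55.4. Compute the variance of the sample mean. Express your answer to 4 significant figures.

Under SRS without replacement, Var(ȳ) = (1 − f)·s²/n with f = n/N = 5242/38411 = 0.13647132.
Var(ȳ) = (1 − 0.13647132)·55.4/5242 = 0.86352868·0.010568485 = 0.0091261901.

0.009126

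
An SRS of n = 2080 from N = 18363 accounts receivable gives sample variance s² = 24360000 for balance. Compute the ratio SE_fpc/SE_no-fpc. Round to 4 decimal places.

0.9417

f = n/N = 2080/18363 = 0.11327125.
SE_no-fpc = √(s²/n) = 108.21986; SE_fpc = √((1−f)s²/n) = 101.90661.
Ratio = √(1−f) = 0.94166276.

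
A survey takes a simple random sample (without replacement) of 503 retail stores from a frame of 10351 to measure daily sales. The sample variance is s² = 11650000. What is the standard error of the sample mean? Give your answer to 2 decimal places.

Under SRS without replacement, Var(ȳ) = (1 − f)·s²/n with f = n/N = 503/10351 = 0.04859434.
Var(ȳ) = (1 − 0.04859434)·11650000/503 = 0.95140566·23161.034 = 22035.539.
SE(ȳ) = √(22035.539) = 148.44.

148.44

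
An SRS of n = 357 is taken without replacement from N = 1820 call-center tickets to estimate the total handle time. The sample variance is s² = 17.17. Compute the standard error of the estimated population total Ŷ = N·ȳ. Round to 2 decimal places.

Var(Ŷ) = N²·Var(ȳ) = N²·(1 − n/N)·s²/n.
f = 357/1820 = 0.19615385; Var(ȳ) = 0.80384615·17.17/357 = 0.038661172.
Var(Ŷ) = 1820² · 0.038661172 = 128061.27.
SE(Ŷ) = √(128061.27) = 357.86.

357.86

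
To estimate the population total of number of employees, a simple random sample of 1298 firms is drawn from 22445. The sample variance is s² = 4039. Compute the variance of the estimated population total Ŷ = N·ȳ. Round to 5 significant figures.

1.4770 × 10^9

Var(Ŷ) = N²·Var(ȳ) = N²·(1 − n/N)·s²/n.
f = 1298/22445 = 0.05783025; Var(ȳ) = 0.94216975·4039/1298 = 2.9317593.
Var(Ŷ) = 22445² · 2.9317593 = 1.4769559 × 10^9.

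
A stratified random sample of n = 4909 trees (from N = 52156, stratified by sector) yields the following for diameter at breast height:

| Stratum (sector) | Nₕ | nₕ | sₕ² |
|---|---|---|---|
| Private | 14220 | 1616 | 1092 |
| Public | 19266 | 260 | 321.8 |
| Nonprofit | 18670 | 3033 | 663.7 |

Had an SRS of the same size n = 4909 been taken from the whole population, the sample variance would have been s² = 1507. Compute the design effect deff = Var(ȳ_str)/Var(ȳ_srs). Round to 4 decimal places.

Var(ȳ_str) = Σ Wₕ²(1−fₕ)sₕ²/nₕ with Wₕ = Nₕ/52156:
  Private: (14220/52156)²·(1−1616/14220)·1092/1616 = 0.044522621
  Public: (19266/52156)²·(1−260/19266)·321.8/260 = 0.16660438
  Nonprofit: (18670/52156)²·(1−3033/18670)·663.7/3033 = 0.023484894
  → Var(ȳ_str) = 0.2346119.
Var(ȳ_srs) = (1 − 4909/52156)·1507/4909 = 0.27809308.
deff = 0.2346119 / 0.27809308 = 0.8436.

0.8436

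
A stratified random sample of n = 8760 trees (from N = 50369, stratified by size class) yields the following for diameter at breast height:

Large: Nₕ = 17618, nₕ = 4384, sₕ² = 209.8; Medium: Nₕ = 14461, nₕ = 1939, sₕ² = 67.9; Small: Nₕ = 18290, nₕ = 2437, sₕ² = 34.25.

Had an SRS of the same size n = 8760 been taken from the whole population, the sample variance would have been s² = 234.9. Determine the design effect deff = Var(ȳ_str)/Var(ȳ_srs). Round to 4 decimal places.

0.3839

Var(ȳ_str) = Σ Wₕ²(1−fₕ)sₕ²/nₕ with Wₕ = Nₕ/50369:
  Large: (17618/50369)²·(1−4384/17618)·209.8/4384 = 0.004398008
  Medium: (14461/50369)²·(1−1939/14461)·67.9/1939 = 0.002499409
  Small: (18290/50369)²·(1−2437/18290)·34.25/2437 = 0.0016062145
  → Var(ȳ_str) = 0.0085036315.
Var(ȳ_srs) = (1 − 8760/50369)·234.9/8760 = 0.022151486.
deff = 0.0085036315 / 0.022151486 = 0.3839.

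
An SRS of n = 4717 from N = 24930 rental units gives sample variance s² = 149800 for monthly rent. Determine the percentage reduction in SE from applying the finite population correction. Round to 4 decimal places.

f = n/N = 4717/24930 = 0.18920979.
SE_no-fpc = √(s²/n) = 5.6353769; SE_fpc = √((1−f)s²/n) = 5.0743126.
Ratio = √(1−f) = 0.90043890. Reduction = 100·(1 − 0.90043890) = 9.9561%.

9.9561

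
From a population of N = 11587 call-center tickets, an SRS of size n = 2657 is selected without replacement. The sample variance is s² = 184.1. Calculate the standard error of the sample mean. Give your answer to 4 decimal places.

Under SRS without replacement, Var(ȳ) = (1 − f)·s²/n with f = n/N = 2657/11587 = 0.22930871.
Var(ȳ) = (1 − 0.22930871)·184.1/2657 = 0.77069129·0.069288671 = 0.053400176.
SE(ȳ) = √(0.053400176) = 0.2311.

0.2311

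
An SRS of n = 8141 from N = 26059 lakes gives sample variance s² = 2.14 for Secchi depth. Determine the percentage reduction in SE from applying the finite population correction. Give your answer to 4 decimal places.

f = n/N = 8141/26059 = 0.31240646.
SE_no-fpc = √(s²/n) = 0.016213173; SE_fpc = √((1−f)s²/n) = 0.013444167.
Ratio = √(1−f) = 0.82921260. Reduction = 100·(1 − 0.82921260) = 17.0787%.

17.0787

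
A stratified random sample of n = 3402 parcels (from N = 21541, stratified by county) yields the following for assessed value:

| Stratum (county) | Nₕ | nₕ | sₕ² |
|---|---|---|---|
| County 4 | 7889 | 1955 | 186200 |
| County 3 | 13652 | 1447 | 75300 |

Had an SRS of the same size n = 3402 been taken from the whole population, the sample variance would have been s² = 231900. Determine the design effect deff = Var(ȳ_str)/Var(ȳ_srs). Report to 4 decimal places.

Var(ȳ_str) = Σ Wₕ²(1−fₕ)sₕ²/nₕ with Wₕ = Nₕ/21541:
  County 4: (7889/21541)²·(1−1955/7889)·186200/1955 = 9.608834
  County 3: (13652/21541)²·(1−1447/13652)·75300/1447 = 18.686535
  → Var(ȳ_str) = 28.295369.
Var(ȳ_srs) = (1 − 3402/21541)·231900/3402 = 57.400268.
deff = 28.295369 / 57.400268 = 0.4929.

0.4929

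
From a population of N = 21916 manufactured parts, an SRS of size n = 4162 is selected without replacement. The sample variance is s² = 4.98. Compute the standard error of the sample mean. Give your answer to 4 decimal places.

Under SRS without replacement, Var(ȳ) = (1 − f)·s²/n with f = n/N = 4162/21916 = 0.18990692.
Var(ȳ) = (1 − 0.18990692)·4.98/4162 = 0.81009308·0.0011965401 = 9.6930888 × 10^-4.
SE(ȳ) = √(9.6930888 × 10^-4) = 0.0311.

0.0311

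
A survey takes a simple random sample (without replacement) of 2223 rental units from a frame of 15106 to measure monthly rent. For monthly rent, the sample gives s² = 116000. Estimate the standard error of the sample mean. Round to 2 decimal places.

6.67

Under SRS without replacement, Var(ȳ) = (1 − f)·s²/n with f = n/N = 2223/15106 = 0.14716007.
Var(ȳ) = (1 − 0.14716007)·116000/2223 = 0.85283993·52.181736 = 44.502668.
SE(ȳ) = √(44.502668) = 6.67.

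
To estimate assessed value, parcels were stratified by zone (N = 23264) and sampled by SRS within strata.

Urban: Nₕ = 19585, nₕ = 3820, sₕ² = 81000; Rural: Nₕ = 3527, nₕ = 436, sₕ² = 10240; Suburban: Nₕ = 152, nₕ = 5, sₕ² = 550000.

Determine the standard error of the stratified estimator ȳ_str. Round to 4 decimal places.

4.1366

Var(ȳ_str) = Σₕ Wₕ²(1 − fₕ)sₕ²/nₕ with Wₕ = Nₕ/N, N = 23264.
Urban: Wₕ = 0.84185867; term = 0.84185867²·(1 − 0.19504723)·81000/3820 = 12.096798.
Rural: Wₕ = 0.15160763; term = 0.15160763²·(1 − 0.12361781)·10240/436 = 0.47309587.
Suburban: Wₕ = 0.00653370; term = 0.00653370²·(1 − 0.03289474)·550000/5 = 4.5413485.
Sum = 17.111242.
SE = √(17.111242) = 4.1366.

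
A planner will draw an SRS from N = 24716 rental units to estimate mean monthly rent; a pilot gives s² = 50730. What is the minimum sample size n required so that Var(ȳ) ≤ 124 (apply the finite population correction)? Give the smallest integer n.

403

Without fpc, n₀ = s²/D = 50730/124 = 409.1129.
With fpc, (1 − n/N)·s²/n ≤ D requires n ≥ n₀/(1 + n₀/N) = 409.1129/(1 + 409.1129/24716) = 402.4513.
Rounding up, n = 403.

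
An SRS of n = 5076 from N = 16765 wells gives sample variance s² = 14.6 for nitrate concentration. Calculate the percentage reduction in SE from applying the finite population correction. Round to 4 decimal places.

16.4999

f = n/N = 5076/16765 = 0.30277364.
SE_no-fpc = √(s²/n) = 0.053630966; SE_fpc = √((1−f)s²/n) = 0.044781901.
Ratio = √(1−f) = 0.83500082. Reduction = 100·(1 − 0.83500082) = 16.4999%.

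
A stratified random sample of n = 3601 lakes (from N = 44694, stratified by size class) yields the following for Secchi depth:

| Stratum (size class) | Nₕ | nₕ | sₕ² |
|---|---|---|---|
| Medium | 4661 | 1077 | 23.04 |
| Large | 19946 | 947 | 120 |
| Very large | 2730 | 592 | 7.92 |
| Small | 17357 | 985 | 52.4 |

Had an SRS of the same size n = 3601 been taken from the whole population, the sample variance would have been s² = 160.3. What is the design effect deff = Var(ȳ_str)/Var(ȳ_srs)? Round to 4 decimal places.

0.7776

Var(ȳ_str) = Σ Wₕ²(1−fₕ)sₕ²/nₕ with Wₕ = Nₕ/44694:
  Medium: (4661/44694)²·(1−1077/4661)·23.04/1077 = 1.7890209 × 10^-4
  Large: (19946/44694)²·(1−947/19946)·120/947 = 0.024039165
  Very large: (2730/44694)²·(1−592/2730)·7.92/592 = 3.9090873 × 10^-5
  Small: (17357/44694)²·(1−985/17357)·52.4/985 = 0.0075678586
  → Var(ȳ_str) = 0.031825017.
Var(ȳ_srs) = (1 − 3601/44694)·160.3/3601 = 0.040928801.
deff = 0.031825017 / 0.040928801 = 0.7776.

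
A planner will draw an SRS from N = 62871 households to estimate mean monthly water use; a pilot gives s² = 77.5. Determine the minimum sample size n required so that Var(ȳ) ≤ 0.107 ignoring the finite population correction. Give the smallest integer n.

725

Without fpc, n₀ = s²/D = 77.5/0.107 = 724.2991.
Rounding up, n = 725.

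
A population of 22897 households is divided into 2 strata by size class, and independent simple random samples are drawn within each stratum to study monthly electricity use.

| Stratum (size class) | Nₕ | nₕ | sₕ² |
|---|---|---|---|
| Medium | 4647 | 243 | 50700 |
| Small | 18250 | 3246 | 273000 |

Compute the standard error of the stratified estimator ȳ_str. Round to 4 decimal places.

Var(ȳ_str) = Σₕ Wₕ²(1 − fₕ)sₕ²/nₕ with Wₕ = Nₕ/N, N = 22897.
Medium: Wₕ = 0.20295235; term = 0.20295235²·(1 − 0.05229180)·50700/243 = 8.1445014.
Small: Wₕ = 0.79704765; term = 0.79704765²·(1 − 0.17786301)·273000/3246 = 43.926529.
Sum = 52.07103.
SE = √(52.07103) = 7.2160.

7.2160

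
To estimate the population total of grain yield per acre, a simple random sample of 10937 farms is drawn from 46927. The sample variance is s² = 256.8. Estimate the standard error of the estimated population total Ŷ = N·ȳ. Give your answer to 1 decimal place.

Var(Ŷ) = N²·Var(ȳ) = N²·(1 − n/N)·s²/n.
f = 10937/46927 = 0.23306412; Var(ȳ) = 0.76693588·256.8/10937 = 0.018007601.
Var(Ŷ) = 46927² · 0.018007601 = 3.9655318 × 10^7.
SE(Ŷ) = √(3.9655318 × 10^7) = 6297.2.

6297.2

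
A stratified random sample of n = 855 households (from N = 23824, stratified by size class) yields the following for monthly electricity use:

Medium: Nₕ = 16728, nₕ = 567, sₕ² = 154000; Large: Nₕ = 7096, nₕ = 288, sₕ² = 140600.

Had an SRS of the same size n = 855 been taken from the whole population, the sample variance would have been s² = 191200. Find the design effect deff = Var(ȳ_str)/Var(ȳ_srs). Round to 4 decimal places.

Var(ȳ_str) = Σ Wₕ²(1−fₕ)sₕ²/nₕ with Wₕ = Nₕ/23824:
  Medium: (16728/23824)²·(1−567/16728)·154000/567 = 129.36612
  Large: (7096/23824)²·(1−288/7096)·140600/288 = 41.552449
  → Var(ȳ_str) = 170.91857.
Var(ȳ_srs) = (1 − 855/23824)·191200/855 = 215.60021.
deff = 170.91857 / 215.60021 = 0.7928.

0.7928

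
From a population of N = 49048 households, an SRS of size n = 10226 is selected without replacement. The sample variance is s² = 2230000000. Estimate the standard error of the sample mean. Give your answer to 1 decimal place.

Under SRS without replacement, Var(ȳ) = (1 − f)·s²/n with f = n/N = 10226/49048 = 0.20848964.
Var(ȳ) = (1 − 0.20848964)·2230000000/10226 = 0.79151036·218071.58 = 172605.92.
SE(ȳ) = √(172605.92) = 415.5.

415.5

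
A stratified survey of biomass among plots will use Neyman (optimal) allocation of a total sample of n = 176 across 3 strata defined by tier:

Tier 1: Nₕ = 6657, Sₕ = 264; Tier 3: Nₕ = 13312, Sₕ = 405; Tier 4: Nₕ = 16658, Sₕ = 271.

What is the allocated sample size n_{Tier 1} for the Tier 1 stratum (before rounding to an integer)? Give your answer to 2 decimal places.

Neyman allocation: nₕ = n·NₕSₕ / Σⱼ NⱼSⱼ.
Σ NⱼSⱼ = 6657·264 + 13312·405 + 16658·271 = 1.1663126 × 10^7.
n_{Tier 1} = 176·6657·264 / (1.1663126 × 10^7) = 26.52.

26.52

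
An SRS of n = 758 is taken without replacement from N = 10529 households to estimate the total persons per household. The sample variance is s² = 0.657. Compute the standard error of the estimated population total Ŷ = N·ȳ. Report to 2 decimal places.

298.61

Var(Ŷ) = N²·Var(ȳ) = N²·(1 − n/N)·s²/n.
f = 758/10529 = 0.07199164; Var(ȳ) = 0.92800836·0.657/758 = 8.0435553 × 10^-4.
Var(Ŷ) = 10529² · (8.0435553 × 10^-4) = 89170.726.
SE(Ŷ) = √(89170.726) = 298.61.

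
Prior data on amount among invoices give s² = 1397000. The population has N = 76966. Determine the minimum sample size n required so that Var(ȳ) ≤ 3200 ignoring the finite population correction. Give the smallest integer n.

437

Without fpc, n₀ = s²/D = 1397000/3200 = 436.5625.
Rounding up, n = 437.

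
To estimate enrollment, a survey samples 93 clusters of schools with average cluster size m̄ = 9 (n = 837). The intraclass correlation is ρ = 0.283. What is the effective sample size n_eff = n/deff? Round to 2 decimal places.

deff = 1 + (9 − 1)·0.283 = 1 + 2.264 = 3.264.
n_eff = 837 / 3.264 = 256.43.

256.43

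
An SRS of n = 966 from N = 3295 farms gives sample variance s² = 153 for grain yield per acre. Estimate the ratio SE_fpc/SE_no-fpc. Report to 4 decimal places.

f = n/N = 966/3295 = 0.29317147.
SE_no-fpc = √(s²/n) = 0.39797625; SE_fpc = √((1−f)s²/n) = 0.33459095.
Ratio = √(1−f) = 0.84073095.

0.8407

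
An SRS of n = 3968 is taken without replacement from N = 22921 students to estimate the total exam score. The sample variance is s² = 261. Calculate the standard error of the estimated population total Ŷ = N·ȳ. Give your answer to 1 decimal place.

Var(Ŷ) = N²·Var(ȳ) = N²·(1 − n/N)·s²/n.
f = 3968/22921 = 0.17311636; Var(ȳ) = 0.82688364·261/3968 = 0.054389272.
Var(Ŷ) = 22921² · 0.054389272 = 2.8574614 × 10^7.
SE(Ŷ) = √(2.8574614 × 10^7) = 5345.5.

5345.5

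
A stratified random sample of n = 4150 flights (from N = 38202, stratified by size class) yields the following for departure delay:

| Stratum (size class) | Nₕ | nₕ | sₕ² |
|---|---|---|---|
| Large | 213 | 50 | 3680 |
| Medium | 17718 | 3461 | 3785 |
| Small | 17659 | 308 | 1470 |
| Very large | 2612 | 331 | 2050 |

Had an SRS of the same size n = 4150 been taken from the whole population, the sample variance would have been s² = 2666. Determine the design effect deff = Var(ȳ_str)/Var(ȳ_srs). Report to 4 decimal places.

Var(ȳ_str) = Σ Wₕ²(1−fₕ)sₕ²/nₕ with Wₕ = Nₕ/38202:
  Large: (213/38202)²·(1−50/213)·3680/50 = 0.0017509463
  Medium: (17718/38202)²·(1−3461/17718)·3785/3461 = 0.18929316
  Small: (17659/38202)²·(1−308/17659)·1470/308 = 1.0020399
  Very large: (2612/38202)²·(1−331/2612)·2050/331 = 0.025284369
  → Var(ȳ_str) = 1.2183684.
Var(ȳ_srs) = (1 − 4150/38202)·2666/4150 = 0.57262272.
deff = 1.2183684 / 0.57262272 = 2.1277.

2.1277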